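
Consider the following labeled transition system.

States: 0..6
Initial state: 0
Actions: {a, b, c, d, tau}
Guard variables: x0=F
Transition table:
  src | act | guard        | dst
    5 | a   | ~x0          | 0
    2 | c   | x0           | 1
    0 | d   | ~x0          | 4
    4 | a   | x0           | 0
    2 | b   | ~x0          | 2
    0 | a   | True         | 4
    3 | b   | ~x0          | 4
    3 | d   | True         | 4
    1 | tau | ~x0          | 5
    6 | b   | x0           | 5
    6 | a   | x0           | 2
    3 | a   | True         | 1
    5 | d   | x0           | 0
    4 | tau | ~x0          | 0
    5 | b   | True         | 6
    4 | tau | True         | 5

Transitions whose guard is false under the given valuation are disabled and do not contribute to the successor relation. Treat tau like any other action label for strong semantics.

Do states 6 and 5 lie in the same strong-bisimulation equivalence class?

Answer: NOT BISIMILAR

Working:
Compute ~ classes (split until stable):
  π0 = {{0,1,2,3,4,5,6}}
  π1 = {{0},{1,4},{2},{3},{5},{6}}
  π2 = {{0},{1},{2},{3},{4},{5},{6}}
7 equivalence class(es) (converged in 3)
[6]={6}  [5]={5}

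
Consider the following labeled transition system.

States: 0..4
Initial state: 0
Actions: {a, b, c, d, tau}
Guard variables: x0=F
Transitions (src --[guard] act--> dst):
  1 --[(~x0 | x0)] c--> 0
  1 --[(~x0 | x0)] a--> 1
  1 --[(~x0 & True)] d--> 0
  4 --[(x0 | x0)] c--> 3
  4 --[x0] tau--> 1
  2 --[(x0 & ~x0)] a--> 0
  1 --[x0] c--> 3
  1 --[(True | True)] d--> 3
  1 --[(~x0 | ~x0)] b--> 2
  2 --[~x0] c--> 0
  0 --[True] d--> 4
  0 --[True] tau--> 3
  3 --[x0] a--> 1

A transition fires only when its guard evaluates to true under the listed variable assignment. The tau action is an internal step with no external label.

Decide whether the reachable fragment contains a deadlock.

Reach set: {0,3,4}
  0: d→4  tau→3  [deg 2]
  3: ∅  [STUCK]
  4: ∅  [STUCK]
witness 3: tau

Answer: DEADLOCK at state 3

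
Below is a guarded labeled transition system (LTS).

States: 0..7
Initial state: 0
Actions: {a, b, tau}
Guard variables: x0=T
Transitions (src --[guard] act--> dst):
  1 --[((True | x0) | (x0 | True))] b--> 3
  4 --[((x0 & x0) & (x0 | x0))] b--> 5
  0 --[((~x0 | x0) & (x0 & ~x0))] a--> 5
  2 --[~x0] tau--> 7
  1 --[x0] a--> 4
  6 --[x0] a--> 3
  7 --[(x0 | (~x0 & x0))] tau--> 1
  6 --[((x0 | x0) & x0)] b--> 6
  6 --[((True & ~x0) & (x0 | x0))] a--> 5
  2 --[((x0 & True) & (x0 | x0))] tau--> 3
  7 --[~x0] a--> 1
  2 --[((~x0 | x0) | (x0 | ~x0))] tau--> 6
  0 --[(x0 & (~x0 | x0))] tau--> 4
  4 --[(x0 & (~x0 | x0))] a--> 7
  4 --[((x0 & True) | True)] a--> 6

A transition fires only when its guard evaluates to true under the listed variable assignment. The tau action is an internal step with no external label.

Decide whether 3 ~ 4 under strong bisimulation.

Bisimulation quotient by refinement:
  π0 = {{0,1,2,3,4,5,6,7}}
  π1 = {{0,2,7},{1,4,6},{3,5}}
  π2 = {{0,7},{1},{2},{3,5},{4},{6}}
  π3 = {{0},{1},{2},{3,5},{4},{6},{7}}
Fixed point at round 4; 7 class(es).
3∈{3,5}, 4∈{4}

Answer: NOT BISIMILAR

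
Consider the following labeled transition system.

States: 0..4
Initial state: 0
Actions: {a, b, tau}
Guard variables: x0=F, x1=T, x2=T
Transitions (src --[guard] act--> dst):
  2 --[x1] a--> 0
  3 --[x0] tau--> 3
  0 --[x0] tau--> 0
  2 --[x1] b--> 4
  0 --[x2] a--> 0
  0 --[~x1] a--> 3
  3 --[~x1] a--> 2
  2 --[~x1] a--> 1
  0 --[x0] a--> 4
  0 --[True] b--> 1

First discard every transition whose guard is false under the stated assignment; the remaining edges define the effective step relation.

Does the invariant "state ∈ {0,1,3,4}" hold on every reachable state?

Answer: INVARIANT HOLDS

Working:
Inv-set: {0,1,3,4}
Reachable = {0,1}
  0: ✓
  1: ✓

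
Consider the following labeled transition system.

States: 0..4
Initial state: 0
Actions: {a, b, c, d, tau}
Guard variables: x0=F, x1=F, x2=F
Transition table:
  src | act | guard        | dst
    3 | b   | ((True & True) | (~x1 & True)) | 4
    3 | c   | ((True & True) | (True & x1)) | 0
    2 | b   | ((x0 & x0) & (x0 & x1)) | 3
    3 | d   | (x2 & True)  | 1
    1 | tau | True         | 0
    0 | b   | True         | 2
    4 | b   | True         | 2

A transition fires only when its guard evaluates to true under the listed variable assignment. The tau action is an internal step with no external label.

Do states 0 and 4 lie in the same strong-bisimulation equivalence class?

Answer: BISIMILAR

Working:
Bisimulation quotient by refinement:
  P[0] = {{0,1,2,3,4}}
  P[1] = {{0,4},{1},{2},{3}}
Fixed point at round 2; 4 class(es).
0∈{0,4}, 4∈{0,4}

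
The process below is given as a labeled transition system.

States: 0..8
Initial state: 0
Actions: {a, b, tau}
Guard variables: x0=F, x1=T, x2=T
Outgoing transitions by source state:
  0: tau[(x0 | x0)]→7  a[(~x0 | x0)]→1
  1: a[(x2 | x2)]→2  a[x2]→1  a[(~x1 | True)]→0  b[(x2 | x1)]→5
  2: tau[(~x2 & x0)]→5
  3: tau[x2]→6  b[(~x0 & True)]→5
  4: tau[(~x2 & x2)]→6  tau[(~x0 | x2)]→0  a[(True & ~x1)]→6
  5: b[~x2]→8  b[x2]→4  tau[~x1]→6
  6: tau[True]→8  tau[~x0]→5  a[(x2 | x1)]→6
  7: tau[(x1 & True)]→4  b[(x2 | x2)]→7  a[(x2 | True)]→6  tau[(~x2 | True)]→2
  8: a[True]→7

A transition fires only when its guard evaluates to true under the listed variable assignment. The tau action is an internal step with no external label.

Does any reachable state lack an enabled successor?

Reach set: {0,1,2,4,5}
  0: a→1  [1 exit(s)]
  1: a→0  a→1  a→2  b→5  [4 exit(s)]
  2: ∅  [STUCK]
  4: tau→0  [1 exit(s)]
  5: b→4  [1 exit(s)]
Path to 2: a·a

Answer: DEADLOCK at state 2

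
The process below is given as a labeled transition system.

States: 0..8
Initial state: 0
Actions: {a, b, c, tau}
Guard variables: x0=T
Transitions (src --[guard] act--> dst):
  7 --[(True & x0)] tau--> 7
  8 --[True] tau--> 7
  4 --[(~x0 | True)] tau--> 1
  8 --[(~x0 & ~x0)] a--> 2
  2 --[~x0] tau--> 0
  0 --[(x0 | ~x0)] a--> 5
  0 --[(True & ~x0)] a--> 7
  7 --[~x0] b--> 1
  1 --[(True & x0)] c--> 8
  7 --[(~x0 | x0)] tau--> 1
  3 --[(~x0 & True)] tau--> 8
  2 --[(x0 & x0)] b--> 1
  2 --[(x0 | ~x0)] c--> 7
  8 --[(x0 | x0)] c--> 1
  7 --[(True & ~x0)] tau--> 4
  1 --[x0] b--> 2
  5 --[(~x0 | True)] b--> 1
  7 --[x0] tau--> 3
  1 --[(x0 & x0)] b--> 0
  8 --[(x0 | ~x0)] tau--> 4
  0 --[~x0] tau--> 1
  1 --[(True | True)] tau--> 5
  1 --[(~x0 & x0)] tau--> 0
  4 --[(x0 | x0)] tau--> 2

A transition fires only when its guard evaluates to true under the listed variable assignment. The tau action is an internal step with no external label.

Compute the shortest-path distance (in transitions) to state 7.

Layered search for 7:
  Layer 0: {0}
  Layer 1: {5}
  Layer 2: {1}
  Layer 3: {2,8}
  Layer 4: {4,7}
first hit 7 at d=4 via a·b·b·c

Answer: 4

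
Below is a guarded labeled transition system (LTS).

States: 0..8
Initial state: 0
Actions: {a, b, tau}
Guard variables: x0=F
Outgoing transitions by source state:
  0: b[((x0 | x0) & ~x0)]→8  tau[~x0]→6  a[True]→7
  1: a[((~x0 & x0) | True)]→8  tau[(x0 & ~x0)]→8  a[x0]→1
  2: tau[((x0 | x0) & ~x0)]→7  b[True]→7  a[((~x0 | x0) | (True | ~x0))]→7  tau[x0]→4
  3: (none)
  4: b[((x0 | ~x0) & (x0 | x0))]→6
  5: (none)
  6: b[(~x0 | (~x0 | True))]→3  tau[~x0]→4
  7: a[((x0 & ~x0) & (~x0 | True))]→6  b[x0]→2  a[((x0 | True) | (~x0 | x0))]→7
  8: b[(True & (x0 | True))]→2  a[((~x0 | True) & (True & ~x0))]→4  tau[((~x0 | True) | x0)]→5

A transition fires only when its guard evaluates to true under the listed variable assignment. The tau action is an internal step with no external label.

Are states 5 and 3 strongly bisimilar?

Answer: BISIMILAR

Analysis:
Bisimulation quotient by refinement:
  P[0] = {{0,1,2,3,4,5,6,7,8}}
  P[1] = {{0},{1,7},{2},{3,4,5},{6},{8}}
  P[2] = {{0},{1},{2},{3,4,5},{6},{7},{8}}
stable after 3 split(s): 7 block(s)
[5]={3,4,5}  [3]={3,4,5}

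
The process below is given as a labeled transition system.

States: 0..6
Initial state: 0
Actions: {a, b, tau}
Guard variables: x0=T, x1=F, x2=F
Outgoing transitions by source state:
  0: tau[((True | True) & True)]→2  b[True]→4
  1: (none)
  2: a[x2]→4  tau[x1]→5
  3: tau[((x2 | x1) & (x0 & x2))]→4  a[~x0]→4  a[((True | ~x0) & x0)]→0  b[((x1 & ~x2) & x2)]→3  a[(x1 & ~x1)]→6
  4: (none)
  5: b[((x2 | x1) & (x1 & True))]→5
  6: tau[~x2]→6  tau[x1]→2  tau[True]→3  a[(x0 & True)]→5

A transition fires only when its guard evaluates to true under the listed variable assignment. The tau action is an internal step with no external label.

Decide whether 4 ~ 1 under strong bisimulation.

Answer: BISIMILAR

Working:
Bisimulation quotient by refinement:
  π0 = {{0,1,2,3,4,5,6}}
  π1 = {{0},{1,2,4,5},{3},{6}}
4 equivalence class(es) (converged in 2)
class of 4: {1,2,4,5}; class of 1: {1,2,4,5}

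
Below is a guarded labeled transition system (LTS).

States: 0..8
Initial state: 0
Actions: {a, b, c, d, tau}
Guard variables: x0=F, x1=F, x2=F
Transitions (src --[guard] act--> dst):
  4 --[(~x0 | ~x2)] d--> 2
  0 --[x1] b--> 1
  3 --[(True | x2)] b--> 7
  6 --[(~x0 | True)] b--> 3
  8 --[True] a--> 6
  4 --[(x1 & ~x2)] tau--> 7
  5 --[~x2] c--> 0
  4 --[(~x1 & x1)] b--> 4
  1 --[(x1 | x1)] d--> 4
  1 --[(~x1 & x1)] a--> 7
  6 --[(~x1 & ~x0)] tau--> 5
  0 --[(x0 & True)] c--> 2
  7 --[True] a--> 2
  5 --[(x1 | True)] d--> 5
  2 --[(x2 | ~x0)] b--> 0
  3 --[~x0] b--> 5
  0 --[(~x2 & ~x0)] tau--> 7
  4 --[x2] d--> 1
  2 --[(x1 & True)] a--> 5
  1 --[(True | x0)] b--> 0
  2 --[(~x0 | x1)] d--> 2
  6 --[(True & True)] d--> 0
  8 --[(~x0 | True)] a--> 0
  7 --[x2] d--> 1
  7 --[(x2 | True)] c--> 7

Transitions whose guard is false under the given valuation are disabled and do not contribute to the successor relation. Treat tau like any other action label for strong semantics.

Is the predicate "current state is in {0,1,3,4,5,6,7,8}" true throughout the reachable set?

Answer: INVARIANT VIOLATED at state 2

Analysis:
Safe = {0,1,3,4,5,6,7,8}
R = {0,2,7}
  0: safe
  2: ✗ unsafe
  7: safe
counterexample path to 2: tau·a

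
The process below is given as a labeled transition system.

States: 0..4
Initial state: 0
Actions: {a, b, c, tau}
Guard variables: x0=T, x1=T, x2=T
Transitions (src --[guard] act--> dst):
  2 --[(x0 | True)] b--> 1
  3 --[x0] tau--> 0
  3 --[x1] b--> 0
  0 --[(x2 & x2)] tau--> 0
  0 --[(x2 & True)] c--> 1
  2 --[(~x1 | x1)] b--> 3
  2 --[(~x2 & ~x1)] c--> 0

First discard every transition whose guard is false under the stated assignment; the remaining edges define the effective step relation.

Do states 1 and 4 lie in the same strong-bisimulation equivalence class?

Answer: BISIMILAR

Working:
Compute ~ classes (split until stable):
  P[0] = {{0,1,2,3,4}}
  P[1] = {{0},{1,4},{2},{3}}
stable after 2 split(s): 4 block(s)
class of 1: {1,4}; class of 4: {1,4}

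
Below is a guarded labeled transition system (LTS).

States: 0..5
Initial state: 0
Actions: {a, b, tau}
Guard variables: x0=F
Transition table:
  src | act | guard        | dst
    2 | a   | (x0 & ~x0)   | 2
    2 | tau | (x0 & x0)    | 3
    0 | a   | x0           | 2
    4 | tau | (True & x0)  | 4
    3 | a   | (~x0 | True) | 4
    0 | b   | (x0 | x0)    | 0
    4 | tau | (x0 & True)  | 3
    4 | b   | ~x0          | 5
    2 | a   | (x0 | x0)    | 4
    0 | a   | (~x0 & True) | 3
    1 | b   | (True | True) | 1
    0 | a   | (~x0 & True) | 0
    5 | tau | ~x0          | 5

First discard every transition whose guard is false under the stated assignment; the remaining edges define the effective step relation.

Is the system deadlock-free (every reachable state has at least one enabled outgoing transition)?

Answer: DEADLOCK-FREE

Working:
R = {0,3,4,5}
  0: a→0  a→3  [2 exit(s)]
  3: a→4  [1 exit(s)]
  4: b→5  [1 exit(s)]
  5: tau→5  [1 exit(s)]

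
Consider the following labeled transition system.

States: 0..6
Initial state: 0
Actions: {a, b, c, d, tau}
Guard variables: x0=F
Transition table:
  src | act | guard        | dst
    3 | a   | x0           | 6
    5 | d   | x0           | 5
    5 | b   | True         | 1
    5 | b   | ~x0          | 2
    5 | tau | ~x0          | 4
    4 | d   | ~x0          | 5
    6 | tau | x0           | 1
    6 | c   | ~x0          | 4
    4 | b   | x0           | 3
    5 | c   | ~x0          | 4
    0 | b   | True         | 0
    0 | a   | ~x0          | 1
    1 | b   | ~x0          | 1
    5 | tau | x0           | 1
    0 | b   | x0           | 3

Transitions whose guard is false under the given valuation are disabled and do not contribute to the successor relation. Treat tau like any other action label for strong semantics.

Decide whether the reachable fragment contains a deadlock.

Answer: DEADLOCK-FREE

Trace:
R = {0,1}
  0: a→1  b→0  [deg 2]
  1: b→1  [deg 1]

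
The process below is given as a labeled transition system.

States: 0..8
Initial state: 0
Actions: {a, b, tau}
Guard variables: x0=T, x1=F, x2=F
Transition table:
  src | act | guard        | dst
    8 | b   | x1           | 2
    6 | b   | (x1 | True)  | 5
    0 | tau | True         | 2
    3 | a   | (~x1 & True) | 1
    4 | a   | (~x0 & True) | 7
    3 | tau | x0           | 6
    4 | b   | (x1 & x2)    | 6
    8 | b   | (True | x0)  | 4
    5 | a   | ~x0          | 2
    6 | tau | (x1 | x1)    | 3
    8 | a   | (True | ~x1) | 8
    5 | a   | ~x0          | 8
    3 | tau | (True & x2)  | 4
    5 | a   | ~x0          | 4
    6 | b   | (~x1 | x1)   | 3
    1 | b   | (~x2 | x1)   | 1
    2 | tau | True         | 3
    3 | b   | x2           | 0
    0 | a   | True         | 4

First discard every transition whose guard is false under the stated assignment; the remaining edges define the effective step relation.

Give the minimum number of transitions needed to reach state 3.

Layered search for 3:
  Layer 0: {0}
  Layer 1: {2,4}
  Layer 2: {3}
3 enters at depth 2; path tau·tau

Answer: 2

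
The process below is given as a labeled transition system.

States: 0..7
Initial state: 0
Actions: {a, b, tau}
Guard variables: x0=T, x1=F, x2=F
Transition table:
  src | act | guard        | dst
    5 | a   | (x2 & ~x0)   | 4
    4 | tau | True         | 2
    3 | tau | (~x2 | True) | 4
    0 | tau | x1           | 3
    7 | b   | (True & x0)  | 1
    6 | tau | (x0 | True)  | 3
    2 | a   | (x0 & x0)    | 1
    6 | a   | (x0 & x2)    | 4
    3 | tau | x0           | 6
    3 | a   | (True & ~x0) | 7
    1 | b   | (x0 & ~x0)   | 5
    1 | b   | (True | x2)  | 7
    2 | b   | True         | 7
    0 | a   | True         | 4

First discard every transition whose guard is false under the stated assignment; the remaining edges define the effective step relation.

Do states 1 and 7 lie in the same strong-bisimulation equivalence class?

Answer: BISIMILAR

Trace:
Compute ~ classes (split until stable):
  π0 = {{0,1,2,3,4,5,6,7}}
  π1 = {{0},{1,7},{2},{3,4,6},{5}}
  π2 = {{0},{1,7},{2},{3,6},{4},{5}}
  π3 = {{0},{1,7},{2},{3},{4},{5},{6}}
Fixed point at round 4; 7 class(es).
1∈{1,7}, 7∈{1,7}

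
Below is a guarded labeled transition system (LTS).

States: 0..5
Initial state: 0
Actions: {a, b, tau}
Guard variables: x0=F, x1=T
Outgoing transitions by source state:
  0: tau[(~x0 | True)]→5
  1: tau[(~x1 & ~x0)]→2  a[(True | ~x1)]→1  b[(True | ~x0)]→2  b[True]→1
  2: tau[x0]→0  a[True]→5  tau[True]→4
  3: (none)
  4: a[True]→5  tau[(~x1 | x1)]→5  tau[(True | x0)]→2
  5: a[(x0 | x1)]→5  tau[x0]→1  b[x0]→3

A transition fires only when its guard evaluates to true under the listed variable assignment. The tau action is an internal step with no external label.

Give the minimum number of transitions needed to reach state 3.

Answer: UNREACHABLE

Analysis:
Layered search for 3:
  L0 = {0}
  L1 = {5}
3 never appears.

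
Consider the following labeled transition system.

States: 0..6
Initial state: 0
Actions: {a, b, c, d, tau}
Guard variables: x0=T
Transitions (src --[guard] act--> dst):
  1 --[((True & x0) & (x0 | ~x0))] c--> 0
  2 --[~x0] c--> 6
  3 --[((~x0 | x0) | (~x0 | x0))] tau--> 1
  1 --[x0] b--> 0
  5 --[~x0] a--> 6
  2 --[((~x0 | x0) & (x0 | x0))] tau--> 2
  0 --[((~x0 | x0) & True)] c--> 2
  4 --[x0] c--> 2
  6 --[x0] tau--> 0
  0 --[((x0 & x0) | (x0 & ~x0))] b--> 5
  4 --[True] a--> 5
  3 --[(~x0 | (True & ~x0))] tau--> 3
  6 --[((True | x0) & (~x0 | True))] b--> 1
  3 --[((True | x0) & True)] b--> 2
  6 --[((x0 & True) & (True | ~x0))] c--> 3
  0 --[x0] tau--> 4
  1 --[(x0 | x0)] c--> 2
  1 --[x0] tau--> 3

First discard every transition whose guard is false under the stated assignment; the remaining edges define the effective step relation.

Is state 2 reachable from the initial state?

Answer: REACHABLE

Analysis:
After dropping false guards: 15 live edges.
depth 0: {0}
depth 1: {2,4,5}  now seen {0,2,4,5}
Reach set: {0,2,4,5}
witness 2: c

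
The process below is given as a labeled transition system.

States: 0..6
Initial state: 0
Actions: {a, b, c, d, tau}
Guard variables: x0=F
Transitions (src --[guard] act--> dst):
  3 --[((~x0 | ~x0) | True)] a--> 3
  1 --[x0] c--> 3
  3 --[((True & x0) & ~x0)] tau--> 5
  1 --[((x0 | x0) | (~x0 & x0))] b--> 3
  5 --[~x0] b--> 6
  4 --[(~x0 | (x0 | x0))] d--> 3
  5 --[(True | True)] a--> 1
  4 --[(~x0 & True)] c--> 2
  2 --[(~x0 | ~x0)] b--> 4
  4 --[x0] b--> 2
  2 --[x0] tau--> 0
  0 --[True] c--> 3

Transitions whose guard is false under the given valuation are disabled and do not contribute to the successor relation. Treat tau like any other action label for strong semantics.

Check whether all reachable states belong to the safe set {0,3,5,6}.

Answer: INVARIANT HOLDS

Analysis:
Safe = {0,3,5,6}
Reachable = {0,3}
  0: ok
  3: ok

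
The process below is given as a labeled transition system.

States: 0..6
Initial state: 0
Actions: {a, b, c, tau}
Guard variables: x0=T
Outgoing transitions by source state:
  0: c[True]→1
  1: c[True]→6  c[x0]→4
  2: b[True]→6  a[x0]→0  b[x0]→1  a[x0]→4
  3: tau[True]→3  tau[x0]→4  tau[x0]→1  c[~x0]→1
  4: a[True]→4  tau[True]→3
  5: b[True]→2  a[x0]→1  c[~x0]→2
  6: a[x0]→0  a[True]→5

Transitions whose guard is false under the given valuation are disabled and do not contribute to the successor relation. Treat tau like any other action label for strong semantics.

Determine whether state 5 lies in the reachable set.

16 transition(s) survive guard evaluation.
Layer 0: {0}
Layer 1: {1}  total {0,1}
Layer 2: {4,6}  total {0,1,4,6}
Layer 3: {3,5}  total {0,1,3,4,5,6}
Layer 4: {2}  total {0,1,2,3,4,5,6}
R = {0,1,2,3,4,5,6}
witness 5: c·c·a

Answer: REACHABLE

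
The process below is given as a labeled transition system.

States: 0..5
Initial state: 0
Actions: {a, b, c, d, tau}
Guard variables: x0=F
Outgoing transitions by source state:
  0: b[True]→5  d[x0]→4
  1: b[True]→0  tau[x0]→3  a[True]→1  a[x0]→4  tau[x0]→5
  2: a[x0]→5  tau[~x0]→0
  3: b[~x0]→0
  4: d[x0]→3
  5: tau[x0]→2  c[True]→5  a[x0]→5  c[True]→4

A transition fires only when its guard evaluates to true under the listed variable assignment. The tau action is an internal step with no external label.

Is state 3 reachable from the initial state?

Answer: UNREACHABLE

Trace:
7 transition(s) survive guard evaluation.
depth 0: {0}
depth 1: {5}  cumulative {0,5}
depth 2: {4}  cumulative {0,4,5}
Reachable = {0,4,5}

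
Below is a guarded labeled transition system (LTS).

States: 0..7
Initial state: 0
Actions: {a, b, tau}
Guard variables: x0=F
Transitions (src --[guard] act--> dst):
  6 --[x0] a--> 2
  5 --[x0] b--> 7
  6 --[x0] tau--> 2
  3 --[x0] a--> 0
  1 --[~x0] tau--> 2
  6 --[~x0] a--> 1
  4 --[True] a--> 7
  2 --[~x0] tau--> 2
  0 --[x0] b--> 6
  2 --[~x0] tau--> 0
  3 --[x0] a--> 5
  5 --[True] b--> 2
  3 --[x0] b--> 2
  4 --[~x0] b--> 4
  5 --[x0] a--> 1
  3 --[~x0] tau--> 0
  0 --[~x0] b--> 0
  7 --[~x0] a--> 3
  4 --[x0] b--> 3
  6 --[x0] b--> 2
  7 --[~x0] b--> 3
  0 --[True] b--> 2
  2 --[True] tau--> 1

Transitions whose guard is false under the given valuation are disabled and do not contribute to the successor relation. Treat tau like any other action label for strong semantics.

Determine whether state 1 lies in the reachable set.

Guard filter leaves 13 enabled edge(s).
depth 0: {0}
depth 1: {2}  now seen {0,2}
depth 2: {1}  now seen {0,1,2}
Reachable = {0,1,2}
witness 1: b·tau

Answer: REACHABLE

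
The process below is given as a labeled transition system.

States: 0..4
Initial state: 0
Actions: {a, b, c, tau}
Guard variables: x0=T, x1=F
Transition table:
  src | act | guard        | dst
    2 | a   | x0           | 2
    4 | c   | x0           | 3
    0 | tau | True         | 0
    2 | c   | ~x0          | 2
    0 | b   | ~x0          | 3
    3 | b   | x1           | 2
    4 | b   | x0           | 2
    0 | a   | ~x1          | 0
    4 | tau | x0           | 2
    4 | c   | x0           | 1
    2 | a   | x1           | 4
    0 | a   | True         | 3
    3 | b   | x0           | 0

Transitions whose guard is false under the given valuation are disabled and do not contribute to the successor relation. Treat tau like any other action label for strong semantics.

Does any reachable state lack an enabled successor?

Answer: DEADLOCK-FREE

Working:
Reachable = {0,3}
  0: a→0  a→3  tau→0  [3 exit(s)]
  3: b→0  [1 exit(s)]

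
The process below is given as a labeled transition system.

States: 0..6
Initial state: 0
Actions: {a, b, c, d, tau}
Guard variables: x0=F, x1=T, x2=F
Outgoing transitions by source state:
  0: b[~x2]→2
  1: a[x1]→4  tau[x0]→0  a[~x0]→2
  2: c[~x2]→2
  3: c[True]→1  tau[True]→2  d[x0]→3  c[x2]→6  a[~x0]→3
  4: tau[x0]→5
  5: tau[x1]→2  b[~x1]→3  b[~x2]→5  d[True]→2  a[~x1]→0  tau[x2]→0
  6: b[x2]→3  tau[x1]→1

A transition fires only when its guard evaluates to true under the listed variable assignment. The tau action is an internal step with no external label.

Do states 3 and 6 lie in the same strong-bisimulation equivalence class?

Refine partition for ~:
  P[0] = {{0,1,2,3,4,5,6}}
  P[1] = {{0},{1},{2},{3},{4},{5},{6}}
7 equivalence class(es) (converged in 2)
3∈{3}, 6∈{6}

Answer: NOT BISIMILAR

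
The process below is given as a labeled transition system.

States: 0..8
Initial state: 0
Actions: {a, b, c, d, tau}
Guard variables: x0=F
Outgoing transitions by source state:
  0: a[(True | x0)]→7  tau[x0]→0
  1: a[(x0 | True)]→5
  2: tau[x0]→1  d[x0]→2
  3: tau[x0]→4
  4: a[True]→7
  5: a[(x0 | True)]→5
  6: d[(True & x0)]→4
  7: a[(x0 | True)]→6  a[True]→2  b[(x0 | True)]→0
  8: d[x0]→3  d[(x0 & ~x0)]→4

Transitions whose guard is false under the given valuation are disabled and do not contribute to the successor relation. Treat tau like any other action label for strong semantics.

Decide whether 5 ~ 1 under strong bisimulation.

Answer: BISIMILAR

Working:
Bisimulation quotient by refinement:
  π0 = {{0,1,2,3,4,5,6,7,8}}
  π1 = {{0,1,4,5},{2,3,6,8},{7}}
  π2 = {{0,4},{1,5},{2,3,6,8},{7}}
4 equivalence class(es) (converged in 3)
[5]={1,5}  [1]={1,5}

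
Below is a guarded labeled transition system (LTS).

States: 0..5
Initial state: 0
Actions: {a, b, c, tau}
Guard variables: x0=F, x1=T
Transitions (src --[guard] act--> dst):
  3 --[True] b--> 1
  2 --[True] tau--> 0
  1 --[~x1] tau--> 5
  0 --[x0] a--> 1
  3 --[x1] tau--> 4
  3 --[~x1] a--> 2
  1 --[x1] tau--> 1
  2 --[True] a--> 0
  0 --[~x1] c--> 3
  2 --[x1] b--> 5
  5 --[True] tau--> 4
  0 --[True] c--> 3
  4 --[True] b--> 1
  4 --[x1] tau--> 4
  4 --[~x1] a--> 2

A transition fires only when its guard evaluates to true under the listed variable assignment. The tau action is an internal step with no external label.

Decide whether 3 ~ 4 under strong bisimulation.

Compute ~ classes (split until stable):
  π0 = {{0,1,2,3,4,5}}
  π1 = {{0},{1,5},{2},{3,4}}
  π2 = {{0},{1},{2},{3,4},{5}}
stable after 3 split(s): 5 block(s)
[3]={3,4}  [4]={3,4}

Answer: BISIMILAR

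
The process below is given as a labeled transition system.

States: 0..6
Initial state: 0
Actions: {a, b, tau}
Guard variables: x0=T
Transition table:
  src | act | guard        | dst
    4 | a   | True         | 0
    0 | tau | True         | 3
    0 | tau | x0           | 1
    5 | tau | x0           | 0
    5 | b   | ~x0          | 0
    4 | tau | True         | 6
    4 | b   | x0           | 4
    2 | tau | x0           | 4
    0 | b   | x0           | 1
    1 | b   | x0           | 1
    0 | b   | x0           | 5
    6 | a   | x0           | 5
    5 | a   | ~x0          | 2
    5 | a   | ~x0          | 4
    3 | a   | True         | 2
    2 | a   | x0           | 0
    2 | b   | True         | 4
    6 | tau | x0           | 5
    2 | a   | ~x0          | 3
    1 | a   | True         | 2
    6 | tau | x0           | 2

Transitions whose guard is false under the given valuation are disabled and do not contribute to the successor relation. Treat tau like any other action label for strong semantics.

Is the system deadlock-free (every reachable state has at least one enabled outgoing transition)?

R = {0,1,2,3,4,5,6}
  0: b→1  b→5  tau→1  tau→3  [4 out]
  1: a→2  b→1  [2 out]
  2: a→0  b→4  tau→4  [3 out]
  3: a→2  [1 out]
  4: a→0  b→4  tau→6  [3 out]
  5: tau→0  [1 out]
  6: a→5  tau→2  tau→5  [3 out]

Answer: DEADLOCK-FREE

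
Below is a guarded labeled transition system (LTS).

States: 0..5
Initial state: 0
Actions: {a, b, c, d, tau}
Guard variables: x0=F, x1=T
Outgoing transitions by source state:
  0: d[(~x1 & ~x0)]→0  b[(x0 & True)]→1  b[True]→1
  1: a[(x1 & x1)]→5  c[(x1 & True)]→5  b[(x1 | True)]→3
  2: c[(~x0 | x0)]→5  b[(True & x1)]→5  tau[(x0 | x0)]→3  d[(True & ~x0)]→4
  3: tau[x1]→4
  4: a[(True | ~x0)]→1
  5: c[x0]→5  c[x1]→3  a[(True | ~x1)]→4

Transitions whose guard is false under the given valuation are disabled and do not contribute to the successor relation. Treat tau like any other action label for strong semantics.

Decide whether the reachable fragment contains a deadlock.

Answer: DEADLOCK-FREE

Working:
R = {0,1,3,4,5}
  0: b→1  [deg 1]
  1: a→5  b→3  c→5  [deg 3]
  3: tau→4  [deg 1]
  4: a→1  [deg 1]
  5: a→4  c→3  [deg 2]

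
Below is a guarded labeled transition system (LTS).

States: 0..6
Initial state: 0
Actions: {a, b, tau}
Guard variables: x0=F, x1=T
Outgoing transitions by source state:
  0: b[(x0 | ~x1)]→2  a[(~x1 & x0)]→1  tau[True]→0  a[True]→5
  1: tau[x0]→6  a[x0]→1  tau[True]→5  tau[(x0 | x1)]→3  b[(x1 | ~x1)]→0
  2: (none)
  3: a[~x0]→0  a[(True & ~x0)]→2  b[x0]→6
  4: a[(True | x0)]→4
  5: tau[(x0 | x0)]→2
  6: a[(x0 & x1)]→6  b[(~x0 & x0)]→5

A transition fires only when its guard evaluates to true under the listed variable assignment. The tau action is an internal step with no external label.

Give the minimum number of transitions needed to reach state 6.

Answer: UNREACHABLE

Analysis:
Layered search for 6:
  Layer 0: {0}
  Layer 1: {5}
6 never appears.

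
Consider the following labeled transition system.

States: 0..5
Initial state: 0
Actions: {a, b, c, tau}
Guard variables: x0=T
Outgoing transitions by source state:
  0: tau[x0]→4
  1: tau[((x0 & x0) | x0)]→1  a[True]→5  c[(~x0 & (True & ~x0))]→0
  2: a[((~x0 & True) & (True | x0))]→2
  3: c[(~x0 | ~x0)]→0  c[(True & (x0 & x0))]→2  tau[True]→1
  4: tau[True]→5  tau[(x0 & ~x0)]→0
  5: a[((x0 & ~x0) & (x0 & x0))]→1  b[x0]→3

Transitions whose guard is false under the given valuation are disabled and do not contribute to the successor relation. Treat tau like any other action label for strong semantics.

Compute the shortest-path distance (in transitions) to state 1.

BFS to 1:
  L0 = {0}
  L1 = {4}
  L2 = {5}
  L3 = {3}
  L4 = {1,2}
first hit 1 at d=4 via tau·tau·b·tau

Answer: 4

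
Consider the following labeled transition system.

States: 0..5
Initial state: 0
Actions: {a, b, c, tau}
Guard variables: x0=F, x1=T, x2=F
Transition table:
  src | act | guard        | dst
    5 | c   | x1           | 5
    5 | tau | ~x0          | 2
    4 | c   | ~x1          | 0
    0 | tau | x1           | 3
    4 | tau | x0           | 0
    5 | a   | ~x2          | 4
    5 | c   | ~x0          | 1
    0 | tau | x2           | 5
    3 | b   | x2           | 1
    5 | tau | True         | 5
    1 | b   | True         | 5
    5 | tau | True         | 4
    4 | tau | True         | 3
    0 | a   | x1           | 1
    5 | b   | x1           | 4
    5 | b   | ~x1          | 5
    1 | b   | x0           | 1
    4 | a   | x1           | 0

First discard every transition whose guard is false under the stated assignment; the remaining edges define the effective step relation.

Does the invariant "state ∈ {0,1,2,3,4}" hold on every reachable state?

Answer: INVARIANT VIOLATED at state 5

Trace:
Safe = {0,1,2,3,4}
R = {0,1,2,3,4,5}
  0: ok
  1: ok
  2: ok
  3: ok
  4: ok
  5: ✗ unsafe
reach 5 via a·b — violates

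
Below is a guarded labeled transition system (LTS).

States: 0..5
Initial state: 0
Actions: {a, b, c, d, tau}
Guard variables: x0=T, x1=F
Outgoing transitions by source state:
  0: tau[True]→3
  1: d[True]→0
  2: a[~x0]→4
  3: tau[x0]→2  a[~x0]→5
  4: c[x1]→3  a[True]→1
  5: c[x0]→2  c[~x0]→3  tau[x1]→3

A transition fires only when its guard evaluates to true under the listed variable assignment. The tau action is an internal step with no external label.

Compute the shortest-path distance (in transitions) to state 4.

Answer: UNREACHABLE

Working:
Breadth-first toward 4:
  Layer 0: {0}
  Layer 1: {3}
  Layer 2: {2}
4 never appears.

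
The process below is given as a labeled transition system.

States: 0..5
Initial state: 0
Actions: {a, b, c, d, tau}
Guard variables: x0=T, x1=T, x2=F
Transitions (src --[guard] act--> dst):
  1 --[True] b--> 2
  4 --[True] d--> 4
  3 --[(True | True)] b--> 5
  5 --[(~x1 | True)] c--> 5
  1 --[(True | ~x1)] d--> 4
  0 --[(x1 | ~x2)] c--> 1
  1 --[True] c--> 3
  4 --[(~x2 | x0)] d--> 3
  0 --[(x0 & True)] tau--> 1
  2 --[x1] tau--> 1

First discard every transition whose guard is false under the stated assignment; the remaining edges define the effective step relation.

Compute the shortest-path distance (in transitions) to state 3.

Answer: 2

Trace:
Breadth-first toward 3:
  depth 0: {0}
  depth 1: {1}
  depth 2: {2,3,4}
3 enters at depth 2; path c·c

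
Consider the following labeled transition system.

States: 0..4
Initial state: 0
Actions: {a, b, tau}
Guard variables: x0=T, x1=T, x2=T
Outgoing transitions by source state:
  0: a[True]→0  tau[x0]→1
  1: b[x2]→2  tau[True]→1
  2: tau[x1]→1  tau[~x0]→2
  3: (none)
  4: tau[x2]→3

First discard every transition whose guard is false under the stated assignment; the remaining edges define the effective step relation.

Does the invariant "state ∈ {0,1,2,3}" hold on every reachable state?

Allowed set {0,1,2,3}
R = {0,1,2}
  0: ✓
  1: ✓
  2: ✓

Answer: INVARIANT HOLDS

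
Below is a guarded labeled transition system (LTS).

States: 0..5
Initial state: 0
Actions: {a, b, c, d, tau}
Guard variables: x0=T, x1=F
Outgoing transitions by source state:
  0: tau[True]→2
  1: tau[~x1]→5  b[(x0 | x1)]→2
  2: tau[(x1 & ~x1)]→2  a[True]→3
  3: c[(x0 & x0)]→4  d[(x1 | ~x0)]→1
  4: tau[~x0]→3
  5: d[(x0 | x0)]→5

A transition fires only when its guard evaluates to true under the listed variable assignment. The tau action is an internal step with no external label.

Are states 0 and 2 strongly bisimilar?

Answer: NOT BISIMILAR

Working:
Refine partition for ~:
  π0 = {{0,1,2,3,4,5}}
  π1 = {{0},{1},{2},{3},{4},{5}}
Fixed point at round 2; 6 class(es).
class of 0: {0}; class of 2: {2}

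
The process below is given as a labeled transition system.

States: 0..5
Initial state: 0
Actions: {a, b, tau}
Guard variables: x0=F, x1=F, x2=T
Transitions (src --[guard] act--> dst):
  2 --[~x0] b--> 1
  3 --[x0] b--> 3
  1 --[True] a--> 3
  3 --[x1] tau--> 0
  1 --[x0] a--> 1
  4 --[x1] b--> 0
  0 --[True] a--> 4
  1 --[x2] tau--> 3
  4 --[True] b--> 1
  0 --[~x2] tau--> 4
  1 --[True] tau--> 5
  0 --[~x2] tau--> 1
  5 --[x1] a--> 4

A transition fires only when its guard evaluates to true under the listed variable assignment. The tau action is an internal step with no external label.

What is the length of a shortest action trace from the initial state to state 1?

Answer: 2

Analysis:
Breadth-first toward 1:
  Layer 0: {0}
  Layer 1: {4}
  Layer 2: {1}
first hit 1 at d=2 via a·b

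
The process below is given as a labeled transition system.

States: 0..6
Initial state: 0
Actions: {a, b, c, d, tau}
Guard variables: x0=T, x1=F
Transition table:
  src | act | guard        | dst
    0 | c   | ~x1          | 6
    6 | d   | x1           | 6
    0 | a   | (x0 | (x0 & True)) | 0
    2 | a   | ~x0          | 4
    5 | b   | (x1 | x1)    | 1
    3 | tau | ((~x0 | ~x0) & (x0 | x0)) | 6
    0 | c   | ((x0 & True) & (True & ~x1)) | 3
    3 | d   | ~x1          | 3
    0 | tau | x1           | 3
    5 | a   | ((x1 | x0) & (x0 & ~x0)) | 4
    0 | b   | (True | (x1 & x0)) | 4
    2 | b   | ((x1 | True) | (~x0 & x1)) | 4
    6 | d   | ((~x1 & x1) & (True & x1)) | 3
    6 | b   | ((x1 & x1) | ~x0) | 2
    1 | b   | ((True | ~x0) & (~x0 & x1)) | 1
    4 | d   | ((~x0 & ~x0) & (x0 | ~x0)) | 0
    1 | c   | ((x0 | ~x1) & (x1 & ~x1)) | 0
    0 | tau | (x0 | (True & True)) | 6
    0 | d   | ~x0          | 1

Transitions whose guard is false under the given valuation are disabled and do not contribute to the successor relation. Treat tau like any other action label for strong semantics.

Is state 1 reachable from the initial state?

After dropping false guards: 7 live edges.
L0 = {0}
L1 = {3,4,6}  cumulative {0,3,4,6}
R = {0,3,4,6}

Answer: UNREACHABLE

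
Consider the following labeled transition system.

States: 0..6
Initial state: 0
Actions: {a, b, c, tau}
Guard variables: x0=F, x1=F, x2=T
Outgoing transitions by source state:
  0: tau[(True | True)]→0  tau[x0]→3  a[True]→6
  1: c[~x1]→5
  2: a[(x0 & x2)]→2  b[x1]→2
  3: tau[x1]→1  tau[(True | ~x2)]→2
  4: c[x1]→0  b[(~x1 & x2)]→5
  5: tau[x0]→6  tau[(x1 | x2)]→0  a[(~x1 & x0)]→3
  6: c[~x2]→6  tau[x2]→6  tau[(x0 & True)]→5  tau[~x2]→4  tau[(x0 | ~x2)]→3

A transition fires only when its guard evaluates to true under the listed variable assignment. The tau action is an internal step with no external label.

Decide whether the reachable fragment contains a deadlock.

Answer: DEADLOCK-FREE

Trace:
Reach set: {0,6}
  0: a→6  tau→0  [2 out]
  6: tau→6  [1 out]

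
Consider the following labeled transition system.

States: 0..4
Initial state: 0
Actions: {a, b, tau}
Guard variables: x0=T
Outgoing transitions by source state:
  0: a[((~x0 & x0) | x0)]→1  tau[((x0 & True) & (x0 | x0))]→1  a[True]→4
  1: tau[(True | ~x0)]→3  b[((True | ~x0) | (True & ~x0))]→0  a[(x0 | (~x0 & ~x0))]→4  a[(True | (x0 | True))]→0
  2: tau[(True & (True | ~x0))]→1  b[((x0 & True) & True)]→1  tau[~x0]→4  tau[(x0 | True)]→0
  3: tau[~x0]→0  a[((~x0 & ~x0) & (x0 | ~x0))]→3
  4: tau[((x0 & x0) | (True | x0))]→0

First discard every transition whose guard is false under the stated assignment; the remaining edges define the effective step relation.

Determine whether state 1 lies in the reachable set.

Guard filter leaves 11 enabled edge(s).
depth 0: {0}
depth 1: {1,4}  now seen {0,1,4}
depth 2: {3}  now seen {0,1,3,4}
Reach set: {0,1,3,4}
trace reaching 1: a

Answer: REACHABLE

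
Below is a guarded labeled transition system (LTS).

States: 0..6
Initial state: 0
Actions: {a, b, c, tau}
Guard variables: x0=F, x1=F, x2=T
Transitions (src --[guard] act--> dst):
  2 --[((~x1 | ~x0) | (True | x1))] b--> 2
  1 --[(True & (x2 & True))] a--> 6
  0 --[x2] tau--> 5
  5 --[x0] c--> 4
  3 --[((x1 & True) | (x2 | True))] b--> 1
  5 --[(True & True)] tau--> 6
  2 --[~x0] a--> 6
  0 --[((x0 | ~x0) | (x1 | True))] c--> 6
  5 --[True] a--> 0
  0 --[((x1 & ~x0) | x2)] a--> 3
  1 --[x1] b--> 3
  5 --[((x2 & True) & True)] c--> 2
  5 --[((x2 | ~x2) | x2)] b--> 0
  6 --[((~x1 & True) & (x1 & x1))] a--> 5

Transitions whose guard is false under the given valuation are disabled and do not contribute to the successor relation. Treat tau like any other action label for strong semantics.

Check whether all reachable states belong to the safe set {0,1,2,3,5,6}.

Allowed set {0,1,2,3,5,6}
R = {0,1,2,3,5,6}
  0: ✓
  1: ✓
  2: ✓
  3: ✓
  5: ✓
  6: ✓

Answer: INVARIANT HOLDS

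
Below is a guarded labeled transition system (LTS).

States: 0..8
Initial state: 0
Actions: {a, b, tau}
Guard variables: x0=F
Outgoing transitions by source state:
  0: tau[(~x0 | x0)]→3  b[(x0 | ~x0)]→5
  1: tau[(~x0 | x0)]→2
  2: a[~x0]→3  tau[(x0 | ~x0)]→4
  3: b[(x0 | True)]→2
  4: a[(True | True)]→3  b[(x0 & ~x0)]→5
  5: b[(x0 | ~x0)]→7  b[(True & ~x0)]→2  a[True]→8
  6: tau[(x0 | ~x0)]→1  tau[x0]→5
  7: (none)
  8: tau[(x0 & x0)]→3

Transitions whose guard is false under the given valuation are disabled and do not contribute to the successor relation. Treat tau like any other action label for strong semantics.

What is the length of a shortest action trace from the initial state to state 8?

Answer: 2

Analysis:
Breadth-first toward 8:
  L0 = {0}
  L1 = {3,5}
  L2 = {2,7,8}
depth(8)=2, e.g. b·a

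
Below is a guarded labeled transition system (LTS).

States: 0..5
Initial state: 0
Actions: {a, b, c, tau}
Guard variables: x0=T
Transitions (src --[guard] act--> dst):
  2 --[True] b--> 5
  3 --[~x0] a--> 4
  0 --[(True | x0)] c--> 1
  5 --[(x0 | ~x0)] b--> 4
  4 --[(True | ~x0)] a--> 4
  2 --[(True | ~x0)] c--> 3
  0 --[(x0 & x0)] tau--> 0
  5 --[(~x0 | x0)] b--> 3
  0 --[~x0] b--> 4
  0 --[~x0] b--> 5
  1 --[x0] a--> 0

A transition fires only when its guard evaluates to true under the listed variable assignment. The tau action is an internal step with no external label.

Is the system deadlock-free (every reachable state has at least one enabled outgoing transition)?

Answer: DEADLOCK-FREE

Working:
Reachable = {0,1}
  0: c→1  tau→0  [deg 2]
  1: a→0  [deg 1]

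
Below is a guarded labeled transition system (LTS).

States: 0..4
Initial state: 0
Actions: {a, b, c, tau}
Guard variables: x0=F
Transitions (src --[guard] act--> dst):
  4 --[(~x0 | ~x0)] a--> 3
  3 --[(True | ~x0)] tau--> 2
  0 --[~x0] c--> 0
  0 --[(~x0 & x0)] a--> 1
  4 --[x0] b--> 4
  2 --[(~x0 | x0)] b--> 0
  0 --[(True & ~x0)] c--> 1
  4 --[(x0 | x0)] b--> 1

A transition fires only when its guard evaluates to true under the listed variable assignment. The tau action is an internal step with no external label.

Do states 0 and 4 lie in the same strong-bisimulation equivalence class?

Answer: NOT BISIMILAR

Trace:
Compute ~ classes (split until stable):
  P[0] = {{0,1,2,3,4}}
  P[1] = {{0},{1},{2},{3},{4}}
Fixed point at round 2; 5 class(es).
[0]={0}  [4]={4}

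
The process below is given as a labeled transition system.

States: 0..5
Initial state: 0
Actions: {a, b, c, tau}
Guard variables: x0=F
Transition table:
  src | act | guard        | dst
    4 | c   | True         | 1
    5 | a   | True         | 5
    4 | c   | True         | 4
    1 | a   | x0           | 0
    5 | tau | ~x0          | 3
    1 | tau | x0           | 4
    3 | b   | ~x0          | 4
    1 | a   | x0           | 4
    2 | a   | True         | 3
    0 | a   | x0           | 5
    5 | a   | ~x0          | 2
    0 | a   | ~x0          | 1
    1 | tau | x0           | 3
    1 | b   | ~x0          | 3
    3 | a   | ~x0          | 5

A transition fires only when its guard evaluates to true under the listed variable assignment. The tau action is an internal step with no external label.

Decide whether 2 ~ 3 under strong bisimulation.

Refine partition for ~:
  round 0: {{0,1,2,3,4,5}}
  round 1: {{0,2},{1},{3},{4},{5}}
  round 2: {{0},{1},{2},{3},{4},{5}}
6 equivalence class(es) (converged in 3)
class of 2: {2}; class of 3: {3}

Answer: NOT BISIMILAR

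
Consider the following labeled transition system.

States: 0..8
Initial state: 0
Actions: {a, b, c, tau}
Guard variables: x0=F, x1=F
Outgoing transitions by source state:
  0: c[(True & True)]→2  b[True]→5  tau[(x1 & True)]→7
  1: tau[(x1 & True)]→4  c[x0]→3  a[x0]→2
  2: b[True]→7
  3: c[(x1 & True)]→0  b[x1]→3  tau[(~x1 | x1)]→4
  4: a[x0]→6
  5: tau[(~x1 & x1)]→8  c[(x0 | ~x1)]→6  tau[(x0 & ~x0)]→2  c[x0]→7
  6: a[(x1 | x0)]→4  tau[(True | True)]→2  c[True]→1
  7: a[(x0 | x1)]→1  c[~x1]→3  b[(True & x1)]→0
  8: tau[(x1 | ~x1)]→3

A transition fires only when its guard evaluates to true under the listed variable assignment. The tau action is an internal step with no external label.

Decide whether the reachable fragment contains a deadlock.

Answer: DEADLOCK at state 1

Trace:
R = {0,1,2,3,4,5,6,7}
  0: b→5  c→2  [2 out]
  1: ∅  [no exit]
  2: b→7  [1 out]
  3: tau→4  [1 out]
  4: ∅  [no exit]
  5: c→6  [1 out]
  6: c→1  tau→2  [2 out]
  7: c→3  [1 out]
trace reaching 1: b·c·c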